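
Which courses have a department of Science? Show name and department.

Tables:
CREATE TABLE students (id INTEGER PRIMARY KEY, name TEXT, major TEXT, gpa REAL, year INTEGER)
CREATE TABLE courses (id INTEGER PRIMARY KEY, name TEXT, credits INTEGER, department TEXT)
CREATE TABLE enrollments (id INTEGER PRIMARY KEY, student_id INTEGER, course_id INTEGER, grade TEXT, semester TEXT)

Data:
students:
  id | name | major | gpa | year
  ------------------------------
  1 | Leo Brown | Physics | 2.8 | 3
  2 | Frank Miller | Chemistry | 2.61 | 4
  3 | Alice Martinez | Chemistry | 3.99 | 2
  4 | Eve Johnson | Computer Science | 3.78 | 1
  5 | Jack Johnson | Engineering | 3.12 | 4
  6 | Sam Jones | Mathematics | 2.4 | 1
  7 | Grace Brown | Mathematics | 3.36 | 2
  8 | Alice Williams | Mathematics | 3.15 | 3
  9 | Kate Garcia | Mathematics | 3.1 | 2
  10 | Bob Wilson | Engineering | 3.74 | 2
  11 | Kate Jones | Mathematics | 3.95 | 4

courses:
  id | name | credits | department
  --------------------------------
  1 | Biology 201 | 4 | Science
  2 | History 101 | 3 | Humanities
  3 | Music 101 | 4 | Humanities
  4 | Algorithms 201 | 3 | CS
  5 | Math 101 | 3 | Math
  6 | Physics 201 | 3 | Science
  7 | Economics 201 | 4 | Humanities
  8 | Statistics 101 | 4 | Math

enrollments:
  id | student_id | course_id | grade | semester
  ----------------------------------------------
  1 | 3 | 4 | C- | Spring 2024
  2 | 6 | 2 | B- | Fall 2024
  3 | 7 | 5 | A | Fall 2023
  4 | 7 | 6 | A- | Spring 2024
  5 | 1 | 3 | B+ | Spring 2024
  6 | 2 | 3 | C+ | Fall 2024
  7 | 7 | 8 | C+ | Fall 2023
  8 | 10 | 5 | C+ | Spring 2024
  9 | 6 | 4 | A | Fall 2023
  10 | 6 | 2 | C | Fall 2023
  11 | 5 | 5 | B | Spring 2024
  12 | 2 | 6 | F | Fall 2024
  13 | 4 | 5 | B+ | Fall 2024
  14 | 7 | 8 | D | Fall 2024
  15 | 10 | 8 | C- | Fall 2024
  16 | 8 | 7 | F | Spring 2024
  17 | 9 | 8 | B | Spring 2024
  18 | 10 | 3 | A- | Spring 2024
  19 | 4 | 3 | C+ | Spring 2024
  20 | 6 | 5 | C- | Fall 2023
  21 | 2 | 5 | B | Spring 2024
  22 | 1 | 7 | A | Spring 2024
SELECT name, department FROM courses WHERE department = 'Science'

Execution result:
name | department
Biology 201 | Science
Physics 201 | Science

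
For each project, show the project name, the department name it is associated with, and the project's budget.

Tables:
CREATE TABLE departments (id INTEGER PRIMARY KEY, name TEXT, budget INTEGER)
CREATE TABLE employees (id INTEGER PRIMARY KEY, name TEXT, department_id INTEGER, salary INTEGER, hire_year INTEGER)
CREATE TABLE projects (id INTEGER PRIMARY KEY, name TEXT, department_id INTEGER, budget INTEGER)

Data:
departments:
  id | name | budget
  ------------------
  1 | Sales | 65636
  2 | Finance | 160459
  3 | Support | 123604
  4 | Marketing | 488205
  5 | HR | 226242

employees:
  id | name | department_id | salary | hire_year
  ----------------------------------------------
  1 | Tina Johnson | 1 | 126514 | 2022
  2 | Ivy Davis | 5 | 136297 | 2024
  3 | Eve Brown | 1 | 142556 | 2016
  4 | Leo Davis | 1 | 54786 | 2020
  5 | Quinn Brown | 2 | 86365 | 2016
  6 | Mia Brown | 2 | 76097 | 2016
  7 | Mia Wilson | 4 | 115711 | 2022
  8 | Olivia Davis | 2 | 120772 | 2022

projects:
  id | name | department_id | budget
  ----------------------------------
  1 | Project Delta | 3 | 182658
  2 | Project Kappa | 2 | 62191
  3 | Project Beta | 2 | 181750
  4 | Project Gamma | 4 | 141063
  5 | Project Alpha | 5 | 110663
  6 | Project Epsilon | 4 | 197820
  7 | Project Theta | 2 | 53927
SELECT c.name, p.name AS department, c.budget FROM projects c JOIN departments p ON c.department_id = p.id

Execution result:
name | department | budget
Project Delta | Support | 182658
Project Kappa | Finance | 62191
Project Beta | Finance | 181750
Project Gamma | Marketing | 141063
Project Alpha | HR | 110663
Project Epsilon | Marketing | 197820
Project Theta | Finance | 53927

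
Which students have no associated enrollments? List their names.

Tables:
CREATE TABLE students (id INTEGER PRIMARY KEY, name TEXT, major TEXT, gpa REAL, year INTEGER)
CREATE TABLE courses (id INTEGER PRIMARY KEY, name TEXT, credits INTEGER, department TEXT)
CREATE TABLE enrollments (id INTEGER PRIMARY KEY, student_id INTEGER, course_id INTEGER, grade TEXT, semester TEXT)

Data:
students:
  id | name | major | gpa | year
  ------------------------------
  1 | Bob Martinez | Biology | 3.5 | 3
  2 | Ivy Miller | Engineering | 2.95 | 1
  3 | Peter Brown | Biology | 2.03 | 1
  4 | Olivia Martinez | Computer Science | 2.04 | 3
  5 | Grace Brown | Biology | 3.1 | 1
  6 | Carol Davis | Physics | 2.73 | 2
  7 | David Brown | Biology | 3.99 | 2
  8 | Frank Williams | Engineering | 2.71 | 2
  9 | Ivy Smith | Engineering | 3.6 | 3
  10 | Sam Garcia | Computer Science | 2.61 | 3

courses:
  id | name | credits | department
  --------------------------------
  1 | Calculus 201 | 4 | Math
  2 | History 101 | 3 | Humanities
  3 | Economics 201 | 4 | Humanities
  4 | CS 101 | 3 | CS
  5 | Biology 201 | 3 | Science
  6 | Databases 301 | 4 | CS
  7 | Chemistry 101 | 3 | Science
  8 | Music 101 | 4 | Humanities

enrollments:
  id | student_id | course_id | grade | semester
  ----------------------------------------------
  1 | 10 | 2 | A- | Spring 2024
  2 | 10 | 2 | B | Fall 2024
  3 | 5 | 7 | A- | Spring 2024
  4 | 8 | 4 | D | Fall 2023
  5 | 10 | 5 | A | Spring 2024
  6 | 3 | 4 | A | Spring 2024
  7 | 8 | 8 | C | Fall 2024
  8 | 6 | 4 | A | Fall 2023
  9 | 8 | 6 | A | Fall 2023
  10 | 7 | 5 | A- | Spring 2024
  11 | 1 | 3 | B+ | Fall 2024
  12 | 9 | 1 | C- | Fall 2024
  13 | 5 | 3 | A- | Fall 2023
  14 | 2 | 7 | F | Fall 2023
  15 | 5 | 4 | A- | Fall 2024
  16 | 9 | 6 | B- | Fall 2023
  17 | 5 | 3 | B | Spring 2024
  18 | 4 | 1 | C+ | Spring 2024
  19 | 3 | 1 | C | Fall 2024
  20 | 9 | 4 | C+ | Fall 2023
SELECT p.name FROM students p LEFT JOIN enrollments c ON c.student_id = p.id WHERE c.id IS NULL

Execution result:
(no rows)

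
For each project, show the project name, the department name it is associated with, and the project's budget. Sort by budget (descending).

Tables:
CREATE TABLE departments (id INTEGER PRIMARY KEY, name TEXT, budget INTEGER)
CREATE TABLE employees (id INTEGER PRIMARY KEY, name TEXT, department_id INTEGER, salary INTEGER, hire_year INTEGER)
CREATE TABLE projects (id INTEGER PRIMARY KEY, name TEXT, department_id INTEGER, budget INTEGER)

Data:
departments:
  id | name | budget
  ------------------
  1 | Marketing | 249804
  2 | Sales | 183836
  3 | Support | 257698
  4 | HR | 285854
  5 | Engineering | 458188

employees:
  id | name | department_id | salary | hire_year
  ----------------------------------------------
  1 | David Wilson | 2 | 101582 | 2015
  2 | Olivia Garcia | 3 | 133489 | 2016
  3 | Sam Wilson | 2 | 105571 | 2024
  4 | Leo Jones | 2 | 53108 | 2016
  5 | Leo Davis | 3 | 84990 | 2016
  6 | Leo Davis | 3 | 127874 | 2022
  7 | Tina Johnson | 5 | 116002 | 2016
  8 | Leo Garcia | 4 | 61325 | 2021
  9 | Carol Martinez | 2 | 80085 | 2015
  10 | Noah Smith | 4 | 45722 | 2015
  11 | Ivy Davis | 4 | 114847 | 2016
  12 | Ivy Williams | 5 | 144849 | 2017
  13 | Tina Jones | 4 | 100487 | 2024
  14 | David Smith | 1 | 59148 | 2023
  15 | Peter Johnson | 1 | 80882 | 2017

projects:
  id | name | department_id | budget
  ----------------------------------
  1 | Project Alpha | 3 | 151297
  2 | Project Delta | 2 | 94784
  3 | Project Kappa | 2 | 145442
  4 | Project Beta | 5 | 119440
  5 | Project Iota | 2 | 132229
SELECT c.name, p.name AS department, c.budget FROM projects c JOIN departments p ON c.department_id = p.id ORDER BY c.budget DESC

Execution result:
name | department | budget
Project Alpha | Support | 151297
Project Kappa | Sales | 145442
Project Iota | Sales | 132229
Project Beta | Engineering | 119440
Project Delta | Sales | 94784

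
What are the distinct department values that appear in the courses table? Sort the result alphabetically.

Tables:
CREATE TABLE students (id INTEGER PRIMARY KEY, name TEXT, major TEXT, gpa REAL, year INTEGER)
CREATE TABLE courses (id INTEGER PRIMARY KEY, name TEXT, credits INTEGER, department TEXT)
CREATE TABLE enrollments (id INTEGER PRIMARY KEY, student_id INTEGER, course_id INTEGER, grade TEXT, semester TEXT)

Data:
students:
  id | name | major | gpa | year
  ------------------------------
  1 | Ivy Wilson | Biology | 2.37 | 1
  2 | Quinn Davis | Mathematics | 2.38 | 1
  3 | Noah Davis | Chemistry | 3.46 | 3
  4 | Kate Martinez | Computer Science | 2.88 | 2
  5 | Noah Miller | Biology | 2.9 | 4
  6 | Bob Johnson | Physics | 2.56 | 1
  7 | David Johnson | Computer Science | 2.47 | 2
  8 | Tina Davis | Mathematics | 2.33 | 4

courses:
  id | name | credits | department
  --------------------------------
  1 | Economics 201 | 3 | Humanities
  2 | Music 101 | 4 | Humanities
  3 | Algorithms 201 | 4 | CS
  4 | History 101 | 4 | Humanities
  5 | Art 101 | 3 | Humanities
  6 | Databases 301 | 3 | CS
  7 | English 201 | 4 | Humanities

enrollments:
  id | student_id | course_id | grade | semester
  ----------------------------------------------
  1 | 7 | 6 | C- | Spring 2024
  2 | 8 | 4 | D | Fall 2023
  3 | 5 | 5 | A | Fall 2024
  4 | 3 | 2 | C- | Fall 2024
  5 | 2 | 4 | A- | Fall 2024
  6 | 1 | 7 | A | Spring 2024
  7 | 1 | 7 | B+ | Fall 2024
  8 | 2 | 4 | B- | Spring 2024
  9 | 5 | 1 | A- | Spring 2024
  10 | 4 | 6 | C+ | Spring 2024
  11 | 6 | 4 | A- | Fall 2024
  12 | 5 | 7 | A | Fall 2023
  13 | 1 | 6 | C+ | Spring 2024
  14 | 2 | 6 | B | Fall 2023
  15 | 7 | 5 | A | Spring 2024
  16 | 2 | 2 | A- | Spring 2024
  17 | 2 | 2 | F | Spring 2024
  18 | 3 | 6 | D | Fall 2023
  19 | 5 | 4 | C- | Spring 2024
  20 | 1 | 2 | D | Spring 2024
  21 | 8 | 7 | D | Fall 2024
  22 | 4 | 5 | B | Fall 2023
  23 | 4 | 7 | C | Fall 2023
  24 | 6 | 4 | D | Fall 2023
SELECT DISTINCT department FROM courses ORDER BY department

Execution result:
department
CS
Humanities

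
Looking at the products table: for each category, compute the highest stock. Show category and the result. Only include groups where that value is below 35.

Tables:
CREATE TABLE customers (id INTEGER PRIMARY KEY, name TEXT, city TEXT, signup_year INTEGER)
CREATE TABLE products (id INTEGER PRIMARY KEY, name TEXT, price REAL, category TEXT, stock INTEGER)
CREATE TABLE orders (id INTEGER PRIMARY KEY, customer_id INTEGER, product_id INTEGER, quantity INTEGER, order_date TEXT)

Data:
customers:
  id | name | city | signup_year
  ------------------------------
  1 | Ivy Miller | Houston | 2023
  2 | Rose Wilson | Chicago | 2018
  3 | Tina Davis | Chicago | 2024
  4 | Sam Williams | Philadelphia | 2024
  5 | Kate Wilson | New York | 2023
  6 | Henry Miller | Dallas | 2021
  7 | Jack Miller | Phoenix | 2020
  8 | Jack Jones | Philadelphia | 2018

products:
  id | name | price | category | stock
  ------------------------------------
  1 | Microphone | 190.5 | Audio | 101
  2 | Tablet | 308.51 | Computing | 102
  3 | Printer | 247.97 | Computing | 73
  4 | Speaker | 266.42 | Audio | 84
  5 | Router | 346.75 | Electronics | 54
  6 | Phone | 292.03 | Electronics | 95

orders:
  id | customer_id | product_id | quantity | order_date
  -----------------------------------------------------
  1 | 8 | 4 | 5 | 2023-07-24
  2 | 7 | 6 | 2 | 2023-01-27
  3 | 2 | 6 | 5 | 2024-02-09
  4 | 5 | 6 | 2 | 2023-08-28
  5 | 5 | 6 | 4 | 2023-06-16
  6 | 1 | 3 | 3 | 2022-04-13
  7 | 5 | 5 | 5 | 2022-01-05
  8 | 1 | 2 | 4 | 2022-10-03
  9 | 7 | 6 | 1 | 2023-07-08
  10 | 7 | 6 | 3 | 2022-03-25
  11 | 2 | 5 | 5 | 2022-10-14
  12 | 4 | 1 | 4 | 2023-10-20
SELECT category, MAX(stock) AS max_stock FROM products GROUP BY category HAVING MAX(stock) < 35

Execution result:
(no rows)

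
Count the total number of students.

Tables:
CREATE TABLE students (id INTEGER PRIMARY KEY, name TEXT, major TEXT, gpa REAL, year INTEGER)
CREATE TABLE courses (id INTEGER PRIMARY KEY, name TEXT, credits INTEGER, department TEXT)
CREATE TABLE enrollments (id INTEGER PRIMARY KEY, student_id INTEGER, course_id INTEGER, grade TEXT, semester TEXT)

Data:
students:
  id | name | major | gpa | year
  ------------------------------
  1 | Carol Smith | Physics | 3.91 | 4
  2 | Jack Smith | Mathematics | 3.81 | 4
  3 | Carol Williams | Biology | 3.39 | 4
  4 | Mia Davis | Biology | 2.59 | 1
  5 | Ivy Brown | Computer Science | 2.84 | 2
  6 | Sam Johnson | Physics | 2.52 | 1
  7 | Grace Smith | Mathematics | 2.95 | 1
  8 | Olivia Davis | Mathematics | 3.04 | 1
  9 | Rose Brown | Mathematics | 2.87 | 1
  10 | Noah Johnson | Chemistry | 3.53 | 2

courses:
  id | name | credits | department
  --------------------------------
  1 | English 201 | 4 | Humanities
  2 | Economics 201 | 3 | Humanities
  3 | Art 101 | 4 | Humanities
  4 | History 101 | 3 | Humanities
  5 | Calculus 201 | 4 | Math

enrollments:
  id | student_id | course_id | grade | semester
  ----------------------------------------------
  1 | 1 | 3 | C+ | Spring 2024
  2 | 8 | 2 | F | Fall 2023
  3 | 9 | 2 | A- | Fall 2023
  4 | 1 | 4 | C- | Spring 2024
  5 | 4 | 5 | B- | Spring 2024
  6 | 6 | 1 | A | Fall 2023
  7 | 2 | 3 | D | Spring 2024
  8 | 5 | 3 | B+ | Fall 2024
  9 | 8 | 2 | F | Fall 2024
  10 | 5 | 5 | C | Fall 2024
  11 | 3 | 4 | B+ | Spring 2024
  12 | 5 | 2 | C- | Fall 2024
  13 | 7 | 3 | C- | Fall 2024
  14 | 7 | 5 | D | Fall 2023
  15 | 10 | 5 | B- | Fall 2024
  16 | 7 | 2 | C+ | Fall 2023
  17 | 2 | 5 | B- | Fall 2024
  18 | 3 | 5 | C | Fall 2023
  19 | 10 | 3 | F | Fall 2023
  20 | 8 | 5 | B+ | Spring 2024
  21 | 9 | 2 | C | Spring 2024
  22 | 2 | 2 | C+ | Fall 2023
SELECT COUNT(*) FROM students

Execution result:
10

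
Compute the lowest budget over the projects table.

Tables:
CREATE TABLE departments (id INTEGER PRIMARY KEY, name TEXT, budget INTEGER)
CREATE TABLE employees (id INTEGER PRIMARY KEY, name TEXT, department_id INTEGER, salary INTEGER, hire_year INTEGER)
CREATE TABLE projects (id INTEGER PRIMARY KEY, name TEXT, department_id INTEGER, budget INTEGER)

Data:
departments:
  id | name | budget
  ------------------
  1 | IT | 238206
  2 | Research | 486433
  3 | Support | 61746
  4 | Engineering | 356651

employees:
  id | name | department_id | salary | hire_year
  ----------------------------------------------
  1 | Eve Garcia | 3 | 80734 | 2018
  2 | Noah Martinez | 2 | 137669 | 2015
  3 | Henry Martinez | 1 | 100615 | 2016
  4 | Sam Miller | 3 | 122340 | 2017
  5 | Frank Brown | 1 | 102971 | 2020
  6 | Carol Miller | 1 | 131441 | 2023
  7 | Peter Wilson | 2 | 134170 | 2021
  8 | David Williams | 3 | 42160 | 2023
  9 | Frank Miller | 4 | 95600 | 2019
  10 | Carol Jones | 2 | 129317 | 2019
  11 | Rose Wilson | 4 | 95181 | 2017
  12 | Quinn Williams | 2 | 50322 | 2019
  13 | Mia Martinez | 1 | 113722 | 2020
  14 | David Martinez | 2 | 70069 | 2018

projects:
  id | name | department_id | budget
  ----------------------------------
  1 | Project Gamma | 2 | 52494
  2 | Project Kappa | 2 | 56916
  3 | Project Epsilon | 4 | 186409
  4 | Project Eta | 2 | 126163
SELECT MIN(budget) FROM projects

Execution result:
52494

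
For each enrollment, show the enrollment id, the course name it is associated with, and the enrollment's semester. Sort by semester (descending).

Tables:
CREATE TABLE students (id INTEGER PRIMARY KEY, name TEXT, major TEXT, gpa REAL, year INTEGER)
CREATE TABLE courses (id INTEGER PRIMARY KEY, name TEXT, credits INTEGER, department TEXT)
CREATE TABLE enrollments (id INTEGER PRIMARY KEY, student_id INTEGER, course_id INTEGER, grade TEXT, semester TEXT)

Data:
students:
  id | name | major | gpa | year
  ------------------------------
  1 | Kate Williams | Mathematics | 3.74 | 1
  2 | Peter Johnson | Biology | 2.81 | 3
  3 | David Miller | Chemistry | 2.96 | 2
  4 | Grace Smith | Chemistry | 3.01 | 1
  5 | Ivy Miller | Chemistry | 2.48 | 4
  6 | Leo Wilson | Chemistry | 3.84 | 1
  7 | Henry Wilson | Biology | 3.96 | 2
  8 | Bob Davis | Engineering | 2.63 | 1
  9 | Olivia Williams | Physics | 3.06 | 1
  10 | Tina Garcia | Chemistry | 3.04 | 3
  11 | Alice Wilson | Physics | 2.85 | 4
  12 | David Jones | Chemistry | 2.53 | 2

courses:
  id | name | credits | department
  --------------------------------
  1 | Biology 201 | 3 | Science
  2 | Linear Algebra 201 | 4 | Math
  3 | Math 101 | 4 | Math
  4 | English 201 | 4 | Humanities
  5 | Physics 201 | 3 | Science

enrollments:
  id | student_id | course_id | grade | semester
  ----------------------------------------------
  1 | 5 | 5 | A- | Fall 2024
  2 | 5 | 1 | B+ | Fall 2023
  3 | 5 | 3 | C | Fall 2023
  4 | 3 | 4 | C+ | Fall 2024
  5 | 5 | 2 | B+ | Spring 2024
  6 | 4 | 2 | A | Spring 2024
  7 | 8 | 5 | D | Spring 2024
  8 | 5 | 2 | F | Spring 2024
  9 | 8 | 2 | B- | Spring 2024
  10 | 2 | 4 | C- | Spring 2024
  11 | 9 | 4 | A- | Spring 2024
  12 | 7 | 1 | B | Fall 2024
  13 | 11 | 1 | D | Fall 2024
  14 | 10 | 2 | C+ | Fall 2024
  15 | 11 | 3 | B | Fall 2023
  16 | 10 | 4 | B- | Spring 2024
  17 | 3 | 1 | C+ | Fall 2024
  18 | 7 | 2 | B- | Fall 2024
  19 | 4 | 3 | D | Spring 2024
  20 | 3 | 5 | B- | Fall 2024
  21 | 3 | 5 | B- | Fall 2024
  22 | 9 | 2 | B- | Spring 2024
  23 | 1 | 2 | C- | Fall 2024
SELECT c.id, p.name AS course, c.semester FROM enrollments c JOIN courses p ON c.course_id = p.id ORDER BY c.semester DESC

Execution result:
id | course | semester
5 | Linear Algebra 201 | Spring 2024
6 | Linear Algebra 201 | Spring 2024
7 | Physics 201 | Spring 2024
8 | Linear Algebra 201 | Spring 2024
9 | Linear Algebra 201 | Spring 2024
10 | English 201 | Spring 2024
11 | English 201 | Spring 2024
16 | English 201 | Spring 2024
19 | Math 101 | Spring 2024
22 | Linear Algebra 201 | Spring 2024
1 | Physics 201 | Fall 2024
4 | English 201 | Fall 2024
12 | Biology 201 | Fall 2024
13 | Biology 201 | Fall 2024
14 | Linear Algebra 201 | Fall 2024
17 | Biology 201 | Fall 2024
18 | Linear Algebra 201 | Fall 2024
20 | Physics 201 | Fall 2024
21 | Physics 201 | Fall 2024
23 | Linear Algebra 201 | Fall 2024
2 | Biology 201 | Fall 2023
3 | Math 101 | Fall 2023
15 | Math 101 | Fall 2023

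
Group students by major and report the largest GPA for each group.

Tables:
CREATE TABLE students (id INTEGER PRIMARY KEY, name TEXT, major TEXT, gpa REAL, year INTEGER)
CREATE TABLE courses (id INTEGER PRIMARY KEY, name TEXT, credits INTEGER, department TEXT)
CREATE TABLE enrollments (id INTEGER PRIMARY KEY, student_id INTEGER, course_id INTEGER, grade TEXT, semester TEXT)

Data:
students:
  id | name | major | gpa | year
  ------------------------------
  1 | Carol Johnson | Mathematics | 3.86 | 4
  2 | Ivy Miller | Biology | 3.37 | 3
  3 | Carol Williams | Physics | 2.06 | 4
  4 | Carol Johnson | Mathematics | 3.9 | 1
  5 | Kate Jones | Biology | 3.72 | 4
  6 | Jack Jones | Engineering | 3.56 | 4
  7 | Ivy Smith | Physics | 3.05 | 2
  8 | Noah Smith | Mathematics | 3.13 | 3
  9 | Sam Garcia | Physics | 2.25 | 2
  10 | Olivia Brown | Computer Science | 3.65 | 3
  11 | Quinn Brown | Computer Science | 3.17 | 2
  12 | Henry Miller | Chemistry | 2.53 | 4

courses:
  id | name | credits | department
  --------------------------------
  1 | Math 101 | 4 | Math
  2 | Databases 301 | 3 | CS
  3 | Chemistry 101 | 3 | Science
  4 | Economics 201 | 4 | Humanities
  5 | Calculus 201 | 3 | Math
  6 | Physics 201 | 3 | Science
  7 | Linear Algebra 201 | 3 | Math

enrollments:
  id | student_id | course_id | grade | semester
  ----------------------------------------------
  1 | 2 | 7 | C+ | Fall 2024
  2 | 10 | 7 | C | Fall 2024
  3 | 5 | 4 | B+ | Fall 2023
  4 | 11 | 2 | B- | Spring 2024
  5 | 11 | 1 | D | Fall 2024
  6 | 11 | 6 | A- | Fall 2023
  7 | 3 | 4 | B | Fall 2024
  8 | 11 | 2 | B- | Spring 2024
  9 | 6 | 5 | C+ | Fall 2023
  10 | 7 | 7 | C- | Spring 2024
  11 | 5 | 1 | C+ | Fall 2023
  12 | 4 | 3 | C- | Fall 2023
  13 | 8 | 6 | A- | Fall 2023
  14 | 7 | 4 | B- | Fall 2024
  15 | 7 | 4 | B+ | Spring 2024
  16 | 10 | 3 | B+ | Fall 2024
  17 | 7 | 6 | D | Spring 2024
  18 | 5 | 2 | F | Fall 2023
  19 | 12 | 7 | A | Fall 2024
SELECT major, MAX(gpa) AS max_gpa FROM students GROUP BY major

Execution result:
major | max_gpa
Biology | 3.72
Chemistry | 2.53
Computer Science | 3.65
Engineering | 3.56
Mathematics | 3.90
Physics | 3.05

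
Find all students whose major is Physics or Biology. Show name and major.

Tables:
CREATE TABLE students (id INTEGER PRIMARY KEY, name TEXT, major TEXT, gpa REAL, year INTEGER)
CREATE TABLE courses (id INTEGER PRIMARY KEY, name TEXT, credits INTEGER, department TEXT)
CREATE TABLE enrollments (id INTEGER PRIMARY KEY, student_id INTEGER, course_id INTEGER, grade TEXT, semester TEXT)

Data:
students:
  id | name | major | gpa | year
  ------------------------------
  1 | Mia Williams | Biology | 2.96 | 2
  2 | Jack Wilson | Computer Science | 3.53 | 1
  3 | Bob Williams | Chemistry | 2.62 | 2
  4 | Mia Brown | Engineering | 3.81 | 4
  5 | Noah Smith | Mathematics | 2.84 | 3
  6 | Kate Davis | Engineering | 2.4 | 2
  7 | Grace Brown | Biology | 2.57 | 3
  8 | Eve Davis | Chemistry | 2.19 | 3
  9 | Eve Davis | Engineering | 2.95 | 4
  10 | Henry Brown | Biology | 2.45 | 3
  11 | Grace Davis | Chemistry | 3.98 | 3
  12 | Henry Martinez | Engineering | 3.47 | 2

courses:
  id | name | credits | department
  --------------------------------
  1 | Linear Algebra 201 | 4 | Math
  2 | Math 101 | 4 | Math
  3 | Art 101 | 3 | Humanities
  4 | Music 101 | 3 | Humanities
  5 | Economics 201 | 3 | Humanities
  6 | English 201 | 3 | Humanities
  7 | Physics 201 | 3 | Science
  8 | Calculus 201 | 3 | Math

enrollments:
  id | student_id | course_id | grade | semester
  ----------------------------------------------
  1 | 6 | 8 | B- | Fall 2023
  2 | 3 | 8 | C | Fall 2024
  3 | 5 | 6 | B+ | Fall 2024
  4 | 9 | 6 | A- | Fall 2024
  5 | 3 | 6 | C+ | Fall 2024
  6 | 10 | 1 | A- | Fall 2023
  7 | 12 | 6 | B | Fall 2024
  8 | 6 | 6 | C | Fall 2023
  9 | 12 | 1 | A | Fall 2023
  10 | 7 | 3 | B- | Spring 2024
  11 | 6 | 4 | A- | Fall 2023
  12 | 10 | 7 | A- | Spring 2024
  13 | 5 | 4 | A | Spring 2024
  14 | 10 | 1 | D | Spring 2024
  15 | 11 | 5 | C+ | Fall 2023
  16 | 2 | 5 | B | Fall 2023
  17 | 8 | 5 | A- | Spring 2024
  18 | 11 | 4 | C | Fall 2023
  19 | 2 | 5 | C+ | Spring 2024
SELECT name, major FROM students WHERE major IN ('Physics', 'Biology')

Execution result:
name | major
Mia Williams | Biology
Grace Brown | Biology
Henry Brown | Biology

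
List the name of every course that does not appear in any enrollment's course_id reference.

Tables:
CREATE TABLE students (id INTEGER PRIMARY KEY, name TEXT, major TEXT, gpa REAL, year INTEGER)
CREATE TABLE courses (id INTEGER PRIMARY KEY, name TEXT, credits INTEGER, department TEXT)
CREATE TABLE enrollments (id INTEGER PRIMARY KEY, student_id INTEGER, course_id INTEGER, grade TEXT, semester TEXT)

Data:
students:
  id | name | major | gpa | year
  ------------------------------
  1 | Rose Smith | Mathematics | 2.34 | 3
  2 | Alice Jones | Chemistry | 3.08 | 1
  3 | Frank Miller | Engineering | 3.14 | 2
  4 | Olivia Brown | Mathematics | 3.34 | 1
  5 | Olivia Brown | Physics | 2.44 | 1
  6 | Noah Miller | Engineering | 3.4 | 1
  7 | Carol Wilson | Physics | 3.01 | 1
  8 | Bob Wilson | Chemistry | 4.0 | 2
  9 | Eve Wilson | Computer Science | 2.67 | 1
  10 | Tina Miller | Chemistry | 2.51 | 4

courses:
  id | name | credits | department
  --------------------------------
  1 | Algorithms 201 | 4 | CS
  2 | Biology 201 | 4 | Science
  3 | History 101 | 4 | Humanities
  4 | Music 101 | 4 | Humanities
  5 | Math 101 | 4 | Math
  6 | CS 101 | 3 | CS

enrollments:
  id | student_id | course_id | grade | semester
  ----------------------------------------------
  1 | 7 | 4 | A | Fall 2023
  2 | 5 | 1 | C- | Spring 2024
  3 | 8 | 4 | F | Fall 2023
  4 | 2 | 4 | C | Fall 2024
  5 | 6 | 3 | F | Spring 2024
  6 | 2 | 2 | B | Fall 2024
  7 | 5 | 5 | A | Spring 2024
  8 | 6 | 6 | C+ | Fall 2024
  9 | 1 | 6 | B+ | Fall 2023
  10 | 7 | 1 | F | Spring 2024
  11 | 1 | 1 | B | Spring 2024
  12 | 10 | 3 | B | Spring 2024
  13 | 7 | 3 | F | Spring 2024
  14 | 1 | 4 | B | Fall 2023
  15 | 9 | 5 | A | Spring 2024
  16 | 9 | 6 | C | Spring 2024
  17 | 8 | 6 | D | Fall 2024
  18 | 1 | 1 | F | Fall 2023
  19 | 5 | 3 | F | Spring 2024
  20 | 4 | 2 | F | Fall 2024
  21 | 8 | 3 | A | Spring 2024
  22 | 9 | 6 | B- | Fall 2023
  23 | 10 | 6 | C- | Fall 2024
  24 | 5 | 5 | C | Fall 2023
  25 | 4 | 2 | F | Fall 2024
SELECT p.name FROM courses p LEFT JOIN enrollments c ON c.course_id = p.id WHERE c.id IS NULL

Execution result:
(no rows)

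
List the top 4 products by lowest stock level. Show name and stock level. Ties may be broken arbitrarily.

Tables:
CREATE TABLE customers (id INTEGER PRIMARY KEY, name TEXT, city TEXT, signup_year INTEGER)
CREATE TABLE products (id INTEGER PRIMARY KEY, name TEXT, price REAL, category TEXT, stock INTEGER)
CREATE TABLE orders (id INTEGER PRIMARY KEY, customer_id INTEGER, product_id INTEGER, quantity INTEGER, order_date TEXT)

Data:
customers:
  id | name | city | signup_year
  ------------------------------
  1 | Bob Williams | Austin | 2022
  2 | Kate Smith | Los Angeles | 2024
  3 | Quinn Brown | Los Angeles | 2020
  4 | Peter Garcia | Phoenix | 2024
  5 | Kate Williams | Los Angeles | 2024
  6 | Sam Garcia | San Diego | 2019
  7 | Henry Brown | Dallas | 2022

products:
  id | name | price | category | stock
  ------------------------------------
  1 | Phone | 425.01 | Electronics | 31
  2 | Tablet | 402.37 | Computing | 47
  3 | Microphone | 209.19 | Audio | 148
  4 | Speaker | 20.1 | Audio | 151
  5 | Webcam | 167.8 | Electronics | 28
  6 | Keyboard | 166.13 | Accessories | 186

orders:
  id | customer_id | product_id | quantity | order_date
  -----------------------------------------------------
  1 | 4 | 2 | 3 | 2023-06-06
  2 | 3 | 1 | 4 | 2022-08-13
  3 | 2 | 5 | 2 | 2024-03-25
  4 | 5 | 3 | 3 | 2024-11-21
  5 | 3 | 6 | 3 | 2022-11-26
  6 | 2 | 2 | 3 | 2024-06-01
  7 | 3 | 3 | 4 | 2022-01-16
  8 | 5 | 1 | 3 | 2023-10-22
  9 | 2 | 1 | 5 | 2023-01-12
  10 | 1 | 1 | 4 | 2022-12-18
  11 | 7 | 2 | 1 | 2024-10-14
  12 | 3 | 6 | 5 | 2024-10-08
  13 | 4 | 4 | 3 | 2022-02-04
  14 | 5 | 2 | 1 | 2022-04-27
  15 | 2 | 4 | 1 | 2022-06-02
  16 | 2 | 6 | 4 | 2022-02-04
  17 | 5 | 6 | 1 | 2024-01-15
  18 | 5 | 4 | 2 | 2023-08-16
SELECT name, stock FROM products ORDER BY stock ASC LIMIT 4

Execution result:
name | stock
Webcam | 28
Phone | 31
Tablet | 47
Microphone | 148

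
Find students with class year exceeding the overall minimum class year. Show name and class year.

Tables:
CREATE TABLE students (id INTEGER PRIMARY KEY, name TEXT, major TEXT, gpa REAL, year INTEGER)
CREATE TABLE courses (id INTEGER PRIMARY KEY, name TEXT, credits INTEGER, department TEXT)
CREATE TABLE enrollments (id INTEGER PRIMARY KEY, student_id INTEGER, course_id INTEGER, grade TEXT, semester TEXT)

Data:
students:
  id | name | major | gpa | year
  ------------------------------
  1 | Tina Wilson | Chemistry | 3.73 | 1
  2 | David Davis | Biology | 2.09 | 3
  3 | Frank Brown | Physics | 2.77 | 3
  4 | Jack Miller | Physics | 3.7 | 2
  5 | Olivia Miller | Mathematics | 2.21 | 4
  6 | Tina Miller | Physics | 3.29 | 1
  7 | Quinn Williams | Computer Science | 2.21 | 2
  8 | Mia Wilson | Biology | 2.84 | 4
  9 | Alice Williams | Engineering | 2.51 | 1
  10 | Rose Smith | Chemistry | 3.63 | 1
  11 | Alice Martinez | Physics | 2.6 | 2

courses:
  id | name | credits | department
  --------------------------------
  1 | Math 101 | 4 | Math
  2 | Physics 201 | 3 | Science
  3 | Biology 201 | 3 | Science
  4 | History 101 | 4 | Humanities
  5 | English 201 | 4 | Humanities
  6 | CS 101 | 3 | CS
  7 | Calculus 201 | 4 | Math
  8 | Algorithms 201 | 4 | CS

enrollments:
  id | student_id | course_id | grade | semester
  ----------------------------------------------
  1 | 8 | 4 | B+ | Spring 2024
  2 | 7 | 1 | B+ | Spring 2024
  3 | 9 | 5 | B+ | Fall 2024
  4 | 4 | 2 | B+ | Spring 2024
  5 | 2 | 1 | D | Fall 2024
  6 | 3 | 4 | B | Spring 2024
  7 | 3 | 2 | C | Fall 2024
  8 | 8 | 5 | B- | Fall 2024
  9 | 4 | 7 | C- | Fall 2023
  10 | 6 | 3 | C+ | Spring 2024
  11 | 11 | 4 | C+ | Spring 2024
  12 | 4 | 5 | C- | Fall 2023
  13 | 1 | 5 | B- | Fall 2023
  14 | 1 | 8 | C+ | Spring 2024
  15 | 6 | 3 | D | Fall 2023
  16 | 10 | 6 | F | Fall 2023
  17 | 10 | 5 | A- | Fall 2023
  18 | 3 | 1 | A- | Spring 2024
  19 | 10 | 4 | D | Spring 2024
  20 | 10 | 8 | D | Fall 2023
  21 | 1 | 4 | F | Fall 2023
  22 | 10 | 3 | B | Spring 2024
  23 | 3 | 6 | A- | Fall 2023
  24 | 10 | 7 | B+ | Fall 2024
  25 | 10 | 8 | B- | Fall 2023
SELECT name, year FROM students WHERE year > (SELECT MIN(year) FROM students)

Execution result:
name | year
David Davis | 3
Frank Brown | 3
Jack Miller | 2
Olivia Miller | 4
Quinn Williams | 2
Mia Wilson | 4
Alice Martinez | 2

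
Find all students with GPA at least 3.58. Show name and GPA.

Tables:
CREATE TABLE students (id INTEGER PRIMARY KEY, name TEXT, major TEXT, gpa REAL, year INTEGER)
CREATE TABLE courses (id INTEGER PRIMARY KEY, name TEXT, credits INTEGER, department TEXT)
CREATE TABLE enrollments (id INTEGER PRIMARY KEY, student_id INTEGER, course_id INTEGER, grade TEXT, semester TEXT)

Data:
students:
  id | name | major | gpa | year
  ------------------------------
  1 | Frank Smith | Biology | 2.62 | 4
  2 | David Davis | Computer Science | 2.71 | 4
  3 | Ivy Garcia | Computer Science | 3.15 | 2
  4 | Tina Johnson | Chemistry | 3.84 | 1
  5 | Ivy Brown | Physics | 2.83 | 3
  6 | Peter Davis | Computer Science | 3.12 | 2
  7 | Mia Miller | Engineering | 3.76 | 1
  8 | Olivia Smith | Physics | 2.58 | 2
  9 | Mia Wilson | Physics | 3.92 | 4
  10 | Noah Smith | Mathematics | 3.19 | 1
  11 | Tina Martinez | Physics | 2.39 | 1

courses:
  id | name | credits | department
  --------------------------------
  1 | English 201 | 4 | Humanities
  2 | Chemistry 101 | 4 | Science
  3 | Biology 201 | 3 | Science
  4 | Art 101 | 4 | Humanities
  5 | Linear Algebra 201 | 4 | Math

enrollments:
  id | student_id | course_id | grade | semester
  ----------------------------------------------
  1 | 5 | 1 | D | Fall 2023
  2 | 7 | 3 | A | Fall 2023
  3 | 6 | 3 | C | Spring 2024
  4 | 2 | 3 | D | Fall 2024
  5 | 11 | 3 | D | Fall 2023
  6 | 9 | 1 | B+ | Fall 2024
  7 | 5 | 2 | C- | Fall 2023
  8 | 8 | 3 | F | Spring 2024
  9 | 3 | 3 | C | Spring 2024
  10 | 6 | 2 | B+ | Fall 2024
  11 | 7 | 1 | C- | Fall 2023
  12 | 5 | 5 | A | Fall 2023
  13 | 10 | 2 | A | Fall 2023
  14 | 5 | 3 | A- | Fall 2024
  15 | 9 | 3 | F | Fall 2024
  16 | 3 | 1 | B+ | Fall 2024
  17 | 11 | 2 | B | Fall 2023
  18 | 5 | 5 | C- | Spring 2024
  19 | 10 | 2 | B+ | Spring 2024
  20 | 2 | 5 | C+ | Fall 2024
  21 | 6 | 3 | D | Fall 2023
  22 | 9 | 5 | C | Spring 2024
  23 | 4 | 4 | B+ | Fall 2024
SELECT name, gpa FROM students WHERE gpa >= 3.58

Execution result:
name | gpa
Tina Johnson | 3.84
Mia Miller | 3.76
Mia Wilson | 3.92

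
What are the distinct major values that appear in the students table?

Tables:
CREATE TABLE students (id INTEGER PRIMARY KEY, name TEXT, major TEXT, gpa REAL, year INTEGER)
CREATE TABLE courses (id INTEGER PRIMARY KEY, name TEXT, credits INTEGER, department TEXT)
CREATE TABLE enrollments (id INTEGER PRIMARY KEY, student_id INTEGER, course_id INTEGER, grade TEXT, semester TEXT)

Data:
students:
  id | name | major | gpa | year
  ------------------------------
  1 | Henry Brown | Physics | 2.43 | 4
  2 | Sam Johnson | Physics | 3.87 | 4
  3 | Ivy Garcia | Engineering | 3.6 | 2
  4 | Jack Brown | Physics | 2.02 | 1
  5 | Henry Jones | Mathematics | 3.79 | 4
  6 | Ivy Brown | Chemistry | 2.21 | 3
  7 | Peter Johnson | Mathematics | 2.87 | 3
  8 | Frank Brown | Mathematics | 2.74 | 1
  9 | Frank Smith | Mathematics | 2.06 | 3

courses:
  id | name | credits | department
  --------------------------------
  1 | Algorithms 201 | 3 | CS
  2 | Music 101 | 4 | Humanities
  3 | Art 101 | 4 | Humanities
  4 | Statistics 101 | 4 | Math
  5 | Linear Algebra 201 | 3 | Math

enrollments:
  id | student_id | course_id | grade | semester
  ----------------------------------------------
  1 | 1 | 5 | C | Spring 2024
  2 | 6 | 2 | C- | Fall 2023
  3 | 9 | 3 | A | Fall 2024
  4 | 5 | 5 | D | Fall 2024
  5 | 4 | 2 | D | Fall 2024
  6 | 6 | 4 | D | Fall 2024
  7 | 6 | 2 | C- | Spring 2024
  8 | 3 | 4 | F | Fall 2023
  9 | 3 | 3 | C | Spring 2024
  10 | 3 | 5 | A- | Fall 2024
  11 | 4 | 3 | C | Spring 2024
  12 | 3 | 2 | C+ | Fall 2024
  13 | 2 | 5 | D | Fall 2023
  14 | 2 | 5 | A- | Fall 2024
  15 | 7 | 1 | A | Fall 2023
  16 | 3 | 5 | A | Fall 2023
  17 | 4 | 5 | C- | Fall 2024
SELECT DISTINCT major FROM students

Execution result:
major
Physics
Engineering
Mathematics
Chemistry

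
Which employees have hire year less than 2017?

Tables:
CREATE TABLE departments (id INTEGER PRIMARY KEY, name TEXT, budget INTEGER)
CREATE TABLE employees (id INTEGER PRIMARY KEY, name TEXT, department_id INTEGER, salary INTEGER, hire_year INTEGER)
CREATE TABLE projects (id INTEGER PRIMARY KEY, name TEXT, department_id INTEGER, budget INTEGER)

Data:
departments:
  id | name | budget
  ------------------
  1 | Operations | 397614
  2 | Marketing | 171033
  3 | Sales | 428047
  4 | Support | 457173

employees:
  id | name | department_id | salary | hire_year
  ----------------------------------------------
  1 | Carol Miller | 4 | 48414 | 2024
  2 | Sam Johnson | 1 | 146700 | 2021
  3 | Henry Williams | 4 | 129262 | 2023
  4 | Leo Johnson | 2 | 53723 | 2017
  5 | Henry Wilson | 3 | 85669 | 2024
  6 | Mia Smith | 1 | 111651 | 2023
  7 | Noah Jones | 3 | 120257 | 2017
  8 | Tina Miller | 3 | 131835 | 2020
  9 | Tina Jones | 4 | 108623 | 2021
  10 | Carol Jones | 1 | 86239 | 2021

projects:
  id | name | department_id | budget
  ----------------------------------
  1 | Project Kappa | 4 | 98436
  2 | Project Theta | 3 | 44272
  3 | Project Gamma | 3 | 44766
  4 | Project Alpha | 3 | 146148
SELECT name, hire_year FROM employees WHERE hire_year < 2017

Execution result:
(no rows)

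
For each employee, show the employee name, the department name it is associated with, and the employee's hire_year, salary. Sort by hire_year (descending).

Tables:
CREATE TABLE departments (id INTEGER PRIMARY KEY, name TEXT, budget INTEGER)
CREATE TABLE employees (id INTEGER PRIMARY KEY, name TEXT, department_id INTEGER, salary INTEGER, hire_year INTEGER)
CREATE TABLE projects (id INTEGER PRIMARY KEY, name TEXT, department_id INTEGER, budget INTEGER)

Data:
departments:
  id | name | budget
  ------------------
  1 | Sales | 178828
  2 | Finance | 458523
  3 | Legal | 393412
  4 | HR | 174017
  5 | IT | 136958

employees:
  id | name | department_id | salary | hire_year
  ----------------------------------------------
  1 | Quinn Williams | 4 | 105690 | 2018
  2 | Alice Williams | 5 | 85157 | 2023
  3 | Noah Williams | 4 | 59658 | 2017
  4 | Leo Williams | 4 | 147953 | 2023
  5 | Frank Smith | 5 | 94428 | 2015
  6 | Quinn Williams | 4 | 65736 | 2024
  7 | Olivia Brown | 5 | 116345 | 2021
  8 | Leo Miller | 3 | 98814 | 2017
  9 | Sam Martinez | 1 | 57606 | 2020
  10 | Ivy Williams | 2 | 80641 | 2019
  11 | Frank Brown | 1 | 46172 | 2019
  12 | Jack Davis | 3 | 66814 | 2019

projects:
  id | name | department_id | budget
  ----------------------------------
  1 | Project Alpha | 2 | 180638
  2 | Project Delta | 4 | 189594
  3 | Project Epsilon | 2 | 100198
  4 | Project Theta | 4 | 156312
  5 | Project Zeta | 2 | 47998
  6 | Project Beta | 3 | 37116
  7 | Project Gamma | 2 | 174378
SELECT c.name, p.name AS department, c.hire_year, c.salary FROM employees c JOIN departments p ON c.department_id = p.id ORDER BY c.hire_year DESC

Execution result:
name | department | hire_year | salary
Quinn Williams | HR | 2024 | 65736
Alice Williams | IT | 2023 | 85157
Leo Williams | HR | 2023 | 147953
Olivia Brown | IT | 2021 | 116345
Sam Martinez | Sales | 2020 | 57606
Ivy Williams | Finance | 2019 | 80641
Frank Brown | Sales | 2019 | 46172
Jack Davis | Legal | 2019 | 66814
Quinn Williams | HR | 2018 | 105690
Noah Williams | HR | 2017 | 59658
Leo Miller | Legal | 2017 | 98814
Frank Smith | IT | 2015 | 94428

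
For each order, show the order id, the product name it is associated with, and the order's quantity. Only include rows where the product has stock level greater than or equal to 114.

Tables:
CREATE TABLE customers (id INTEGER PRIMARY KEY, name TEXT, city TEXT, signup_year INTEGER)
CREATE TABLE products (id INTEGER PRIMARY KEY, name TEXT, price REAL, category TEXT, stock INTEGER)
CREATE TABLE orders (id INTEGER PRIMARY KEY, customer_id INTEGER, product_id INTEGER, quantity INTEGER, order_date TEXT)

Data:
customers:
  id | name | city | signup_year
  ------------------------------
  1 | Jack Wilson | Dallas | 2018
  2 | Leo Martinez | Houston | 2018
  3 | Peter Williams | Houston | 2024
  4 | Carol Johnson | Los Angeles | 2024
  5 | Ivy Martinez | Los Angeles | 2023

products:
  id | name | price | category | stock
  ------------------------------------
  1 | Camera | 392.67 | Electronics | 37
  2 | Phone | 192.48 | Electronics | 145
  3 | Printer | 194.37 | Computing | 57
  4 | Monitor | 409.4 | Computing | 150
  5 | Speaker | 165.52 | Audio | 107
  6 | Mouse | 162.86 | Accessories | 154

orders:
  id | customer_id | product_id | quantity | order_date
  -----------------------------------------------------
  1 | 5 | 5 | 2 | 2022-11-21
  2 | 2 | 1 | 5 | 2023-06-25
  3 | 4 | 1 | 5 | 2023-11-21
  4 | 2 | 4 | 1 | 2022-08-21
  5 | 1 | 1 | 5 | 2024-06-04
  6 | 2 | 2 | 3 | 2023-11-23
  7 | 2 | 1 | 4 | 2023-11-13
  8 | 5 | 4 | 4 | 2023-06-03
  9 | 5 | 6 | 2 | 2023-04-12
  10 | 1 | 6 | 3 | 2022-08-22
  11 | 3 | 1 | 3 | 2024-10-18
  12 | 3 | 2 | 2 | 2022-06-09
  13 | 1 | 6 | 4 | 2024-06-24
SELECT c.id, p.name AS product, c.quantity FROM orders c JOIN products p ON c.product_id = p.id WHERE p.stock >= 114

Execution result:
id | product | quantity
4 | Monitor | 1
6 | Phone | 3
8 | Monitor | 4
9 | Mouse | 2
10 | Mouse | 3
12 | Phone | 2
13 | Mouse | 4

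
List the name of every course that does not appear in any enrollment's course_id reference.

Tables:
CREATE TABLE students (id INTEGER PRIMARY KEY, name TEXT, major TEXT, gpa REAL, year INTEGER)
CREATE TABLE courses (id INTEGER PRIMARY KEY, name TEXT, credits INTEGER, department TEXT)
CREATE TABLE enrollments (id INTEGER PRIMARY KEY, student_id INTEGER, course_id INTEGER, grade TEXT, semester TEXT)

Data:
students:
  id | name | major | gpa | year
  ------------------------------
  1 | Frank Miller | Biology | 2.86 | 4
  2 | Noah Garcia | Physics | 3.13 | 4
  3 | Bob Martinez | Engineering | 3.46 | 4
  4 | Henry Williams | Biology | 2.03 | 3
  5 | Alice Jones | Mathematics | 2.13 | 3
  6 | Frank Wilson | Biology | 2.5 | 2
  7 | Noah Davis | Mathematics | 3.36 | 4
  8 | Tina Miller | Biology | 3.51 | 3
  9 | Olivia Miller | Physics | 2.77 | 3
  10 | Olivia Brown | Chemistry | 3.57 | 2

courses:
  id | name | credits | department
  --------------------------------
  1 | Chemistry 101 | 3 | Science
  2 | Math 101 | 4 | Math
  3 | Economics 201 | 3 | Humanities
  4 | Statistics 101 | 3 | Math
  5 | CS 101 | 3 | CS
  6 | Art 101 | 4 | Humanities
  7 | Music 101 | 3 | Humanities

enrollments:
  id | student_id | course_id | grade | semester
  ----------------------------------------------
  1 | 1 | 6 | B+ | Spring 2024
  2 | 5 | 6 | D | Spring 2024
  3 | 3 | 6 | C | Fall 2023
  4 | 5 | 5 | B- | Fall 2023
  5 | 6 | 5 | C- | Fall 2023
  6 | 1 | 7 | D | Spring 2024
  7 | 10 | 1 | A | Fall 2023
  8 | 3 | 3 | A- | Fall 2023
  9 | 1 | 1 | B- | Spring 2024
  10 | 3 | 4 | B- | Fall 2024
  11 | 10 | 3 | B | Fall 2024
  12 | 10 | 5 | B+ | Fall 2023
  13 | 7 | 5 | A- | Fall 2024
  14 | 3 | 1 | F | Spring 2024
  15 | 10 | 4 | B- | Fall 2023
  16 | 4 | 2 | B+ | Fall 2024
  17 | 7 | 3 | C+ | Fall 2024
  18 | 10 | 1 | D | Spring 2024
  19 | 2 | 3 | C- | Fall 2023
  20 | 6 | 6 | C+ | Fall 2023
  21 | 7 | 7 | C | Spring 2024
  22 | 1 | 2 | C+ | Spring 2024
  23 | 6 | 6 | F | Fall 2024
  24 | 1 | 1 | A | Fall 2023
SELECT p.name FROM courses p LEFT JOIN enrollments c ON c.course_id = p.id WHERE c.id IS NULL

Execution result:
(no rows)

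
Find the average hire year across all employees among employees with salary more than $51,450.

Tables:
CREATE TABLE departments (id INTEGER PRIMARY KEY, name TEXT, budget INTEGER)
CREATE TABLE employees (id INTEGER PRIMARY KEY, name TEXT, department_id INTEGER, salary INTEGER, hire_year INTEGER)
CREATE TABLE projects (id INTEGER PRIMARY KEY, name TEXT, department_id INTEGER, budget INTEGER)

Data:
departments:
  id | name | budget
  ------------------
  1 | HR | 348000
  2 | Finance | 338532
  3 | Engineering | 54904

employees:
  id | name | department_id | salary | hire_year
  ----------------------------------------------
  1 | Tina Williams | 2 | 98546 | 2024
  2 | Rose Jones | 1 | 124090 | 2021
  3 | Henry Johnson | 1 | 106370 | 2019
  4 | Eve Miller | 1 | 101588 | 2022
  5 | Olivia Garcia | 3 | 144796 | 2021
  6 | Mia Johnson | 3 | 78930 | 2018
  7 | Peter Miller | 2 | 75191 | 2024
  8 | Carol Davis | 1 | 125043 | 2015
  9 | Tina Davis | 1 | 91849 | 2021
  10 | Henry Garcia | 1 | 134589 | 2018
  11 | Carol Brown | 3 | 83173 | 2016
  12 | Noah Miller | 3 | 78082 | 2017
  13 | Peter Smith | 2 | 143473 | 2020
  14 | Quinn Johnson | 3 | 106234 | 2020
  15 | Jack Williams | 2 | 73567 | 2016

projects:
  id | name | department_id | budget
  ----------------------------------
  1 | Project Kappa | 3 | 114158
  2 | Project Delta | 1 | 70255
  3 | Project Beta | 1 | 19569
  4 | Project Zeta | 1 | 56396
SELECT AVG(hire_year) FROM employees WHERE salary > 51450

Execution result:
2019.47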